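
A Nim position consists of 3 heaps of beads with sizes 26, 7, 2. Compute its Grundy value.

31

Nim-sum: 26 XOR 7 XOR 2 = 31.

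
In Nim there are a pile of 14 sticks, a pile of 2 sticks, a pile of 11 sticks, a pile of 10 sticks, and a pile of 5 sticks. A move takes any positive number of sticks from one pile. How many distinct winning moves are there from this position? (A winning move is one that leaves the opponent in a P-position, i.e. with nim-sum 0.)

Nim-sum: 14 ^ 2 ^ 11 ^ 10 ^ 5 = 8.
The overall nim-sum is X = 8. A pile of size p has a winning move iff p XOR X < p (reduce it to p XOR X).
  14: 14 XOR 8 = 6 < 14 — winning move (to 6).
  2: 2 XOR 8 = 10 ≥ 2 — no move.
  11: 11 XOR 8 = 3 < 11 — winning move (to 3).
  10: 10 XOR 8 = 2 < 10 — winning move (to 2).
  5: 5 XOR 8 = 13 ≥ 5 — no move.
That gives 3 winning moves.

3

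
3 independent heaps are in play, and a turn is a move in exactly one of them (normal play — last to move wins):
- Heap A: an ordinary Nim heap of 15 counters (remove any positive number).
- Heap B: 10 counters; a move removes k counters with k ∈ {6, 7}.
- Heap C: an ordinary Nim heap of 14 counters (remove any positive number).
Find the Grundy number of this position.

0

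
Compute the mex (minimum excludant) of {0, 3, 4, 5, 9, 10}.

1

0 is in the set but 1 is not, so the mex is 1.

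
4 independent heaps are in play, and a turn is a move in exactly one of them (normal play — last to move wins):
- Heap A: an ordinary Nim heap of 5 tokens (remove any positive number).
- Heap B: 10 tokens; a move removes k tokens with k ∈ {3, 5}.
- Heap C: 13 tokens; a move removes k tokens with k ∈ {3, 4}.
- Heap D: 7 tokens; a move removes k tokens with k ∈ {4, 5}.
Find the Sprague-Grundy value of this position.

6

Heap A is a plain Nim heap of size 5, so its Grundy value is 5.
Grundy values for heap B (subtraction set {3, 5}):
k:     0  1  2  3  4  5  6  7  8  9 10
g(k):  0  0  0  1  1  1  2  2  0  0  0
So g(10) = 0.
Build the Grundy sequence for heap C with g(k) = mex{g(k−s) : s ∈ {3, 4}, s ≤ k}:
g(0) = mex{} = 0
g(1) = mex{} = 0
g(2) = mex{} = 0
g(3) = mex{0} = 1
g(4) = mex{0} = 1
g(5) = mex{0} = 1
g(6) = mex{0,1} = 2
g(7) = mex{1} = 0
g(8) = mex{1} = 0
g(9) = mex{1,2} = 0
g(10) = mex{0,2} = 1
g(11) = mex{0} = 1
g(12) = mex{0} = 1
g(13) = mex{0,1} = 2
So g(13) = 2.
Build the Grundy sequence for heap D with g(k) = mex{g(k−s) : s ∈ {4, 5}, s ≤ k}:
g(0) = mex{} = 0
g(1) = mex{} = 0
g(2) = mex{} = 0
g(3) = mex{} = 0
g(4) = mex{0} = 1
g(5) = mex{0} = 1
g(6) = mex{0} = 1
g(7) = mex{0} = 1
So g(7) = 1.
The value of a disjunctive sum is the nim-sum of the parts.
Combined value = 5 ⊕ 0 ⊕ 2 ⊕ 1 = 6.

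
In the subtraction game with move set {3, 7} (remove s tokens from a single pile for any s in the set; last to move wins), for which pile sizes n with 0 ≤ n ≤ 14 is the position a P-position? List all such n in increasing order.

0, 1, 2, 6, 10, 11, 12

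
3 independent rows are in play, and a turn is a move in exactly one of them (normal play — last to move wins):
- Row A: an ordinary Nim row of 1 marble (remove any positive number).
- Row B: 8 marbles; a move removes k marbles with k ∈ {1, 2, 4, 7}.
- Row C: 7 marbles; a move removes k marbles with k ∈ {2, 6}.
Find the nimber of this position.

2

Row A is a plain Nim row of size 1, so its Grundy value is 1.
For row B, compute g(0), g(1), … with moves {1, 2, 4, 7}:
g(0) = mex{} = 0
g(1) = mex{0} = 1
g(2) = mex{0,1} = 2
g(3) = mex{1,2} = 0
g(4) = mex{0,2} = 1
g(5) = mex{0,1} = 2
g(6) = mex{1,2} = 0
g(7) = mex{0,2} = 1
g(8) = mex{0,1} = 2
So g(8) = 2.
Grundy values for row C (subtraction set {2, 6}):
k:     0  1  2  3  4  5  6  7
g(k):  0  0  1  1  0  0  1  1
So g(7) = 1.
By the Sprague-Grundy theorem, the Grundy value of a sum of independent games is the XOR of the component values.
Combined value = 1 XOR 2 XOR 1 = 2.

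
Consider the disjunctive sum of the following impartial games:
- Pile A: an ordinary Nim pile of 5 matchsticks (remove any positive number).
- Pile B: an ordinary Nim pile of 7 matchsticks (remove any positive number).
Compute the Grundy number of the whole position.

2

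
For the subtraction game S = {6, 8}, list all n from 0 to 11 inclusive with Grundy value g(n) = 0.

0, 1, 2, 3, 4, 5

Build the Grundy sequence with g(k) = mex{g(k−s) : s ∈ {6, 8}, s ≤ k}:
k:     0  1  2  3  4  5  6  7  8  9 10 11
g(k):  0  0  0  0  0  0  1  1  1  1  1  1
The P-positions (g = 0) in 0..11 are 0, 1, 2, 3, 4, 5.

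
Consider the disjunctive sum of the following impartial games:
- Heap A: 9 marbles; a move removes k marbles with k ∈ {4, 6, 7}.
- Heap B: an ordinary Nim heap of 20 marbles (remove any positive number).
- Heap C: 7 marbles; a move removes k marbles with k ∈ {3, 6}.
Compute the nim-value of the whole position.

20

Build the Grundy sequence for heap A with g(k) = mex{g(k−s) : s ∈ {4, 6, 7}, s ≤ k}:
g(0) = mex{} = 0
g(1) = mex{} = 0
g(2) = mex{} = 0
g(3) = mex{} = 0
g(4) = mex{0} = 1
g(5) = mex{0} = 1
g(6) = mex{0} = 1
g(7) = mex{0} = 1
g(8) = mex{0,1} = 2
g(9) = mex{0,1} = 2
So g(9) = 2.
Heap B is a plain Nim heap of size 20, so its Grundy value is 20.
Grundy values for heap C (subtraction set {3, 6}):
g(0) = mex{} = 0
g(1) = mex{} = 0
g(2) = mex{} = 0
g(3) = mex{0} = 1
g(4) = mex{0} = 1
g(5) = mex{0} = 1
g(6) = mex{0,1} = 2
g(7) = mex{0,1} = 2
So g(7) = 2.
By the Sprague-Grundy theorem, the Grundy value of a sum of independent games is the XOR of the component values.
Combined value = 2 XOR 20 XOR 2 = 20.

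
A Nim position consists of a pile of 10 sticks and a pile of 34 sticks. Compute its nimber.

Write each in binary and XOR column by column:
  001010  (10)
  100010  (34)
  ------
  101000  (40)

40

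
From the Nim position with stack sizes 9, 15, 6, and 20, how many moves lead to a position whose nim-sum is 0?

Write each in binary and XOR column by column:
  01001  (9)
  01111  (15)
  00110  (6)
  10100  (20)
  -----
  10100  (20)
The overall nim-sum is X = 20. A stack of size p has a winning move iff p XOR X < p (reduce it to p XOR X).
  9: 9 XOR 20 = 29 ≥ 9 — no move.
  15: 15 XOR 20 = 27 ≥ 15 — no move.
  6: 6 XOR 20 = 18 ≥ 6 — no move.
  20: 20 XOR 20 = 0 < 20 — winning move (to 0).
That gives 1 winning move.

1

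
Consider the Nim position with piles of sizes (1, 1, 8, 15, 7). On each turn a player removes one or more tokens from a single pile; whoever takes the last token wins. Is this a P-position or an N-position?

P-position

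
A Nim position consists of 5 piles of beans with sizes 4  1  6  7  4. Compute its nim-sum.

In binary:
  100  (4)
  001  (1)
  110  (6)
  111  (7)
  100  (4)
  ---
  000  (0)

0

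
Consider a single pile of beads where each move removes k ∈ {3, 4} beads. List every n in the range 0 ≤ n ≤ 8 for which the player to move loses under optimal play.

Build the Grundy sequence with g(k) = mex{g(k−s) : s ∈ {3, 4}, s ≤ k}:
k:     0  1  2  3  4  5  6  7  8
g(k):  0  0  0  1  1  1  2  0  0
The P-positions (g = 0) in 0..8 are 0, 1, 2, 7, 8.

0, 1, 2, 7, 8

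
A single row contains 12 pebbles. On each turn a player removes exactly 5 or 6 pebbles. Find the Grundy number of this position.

Build the Grundy sequence with g(k) = mex{g(k−s) : s ∈ {5, 6}, s ≤ k}:
g(0) = mex{} = 0
g(1) = mex{} = 0
g(2) = mex{} = 0
g(3) = mex{} = 0
g(4) = mex{} = 0
g(5) = mex{0} = 1
g(6) = mex{0} = 1
g(7) = mex{0} = 1
g(8) = mex{0} = 1
g(9) = mex{0} = 1
g(10) = mex{0,1} = 2
g(11) = mex{1} = 0
g(12) = mex{1} = 0
So g(12) = 0.

0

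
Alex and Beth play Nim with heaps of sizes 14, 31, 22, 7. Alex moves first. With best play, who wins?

Compute the nim-sum pairwise:
14 ^ 31 = 17
17 ^ 22 = 7
7 ^ 7 = 0
The nim-sum is 0, so this is a P-position: the player to move is in a losing position under optimal play; Alex is about to move from it and so loses — Beth wins.

Beth wins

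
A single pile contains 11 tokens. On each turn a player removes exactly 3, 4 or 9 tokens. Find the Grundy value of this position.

Grundy values for subtraction set {3, 4, 9}:
g(0) = mex{} = 0
g(1) = mex{} = 0
g(2) = mex{} = 0
g(3) = mex{0} = 1
g(4) = mex{0} = 1
g(5) = mex{0} = 1
g(6) = mex{0,1} = 2
g(7) = mex{1} = 0
g(8) = mex{1} = 0
g(9) = mex{0,1,2} = 3
g(10) = mex{0,2} = 1
g(11) = mex{0} = 1
So g(11) = 1.

1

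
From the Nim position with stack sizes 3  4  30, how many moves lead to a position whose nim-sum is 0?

1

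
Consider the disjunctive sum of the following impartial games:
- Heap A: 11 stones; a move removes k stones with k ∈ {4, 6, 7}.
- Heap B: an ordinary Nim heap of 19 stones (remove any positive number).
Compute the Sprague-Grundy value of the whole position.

19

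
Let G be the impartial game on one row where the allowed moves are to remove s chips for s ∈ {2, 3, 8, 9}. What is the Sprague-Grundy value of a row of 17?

0

Compute g(0), g(1), … for moves {2, 3, 8, 9}:
k:     0  1  2  3  4  5  6  7  8  9 10 11 12 13 14 15 16 17
g(k):  0  0  1  1  2  0  0  1  1  2  2  0  0  1  1  2  0  0
So g(17) = 0.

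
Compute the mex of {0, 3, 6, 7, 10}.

1

0 is in the set but 1 is not, so the mex is 1.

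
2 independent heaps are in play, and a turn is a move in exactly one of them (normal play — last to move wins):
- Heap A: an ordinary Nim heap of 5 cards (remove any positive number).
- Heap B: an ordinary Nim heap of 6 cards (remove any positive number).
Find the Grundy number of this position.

Heap A is a plain Nim heap of size 5, so its Grundy value is 5.
Heap B is a plain Nim heap of size 6, so its Grundy value is 6.
The value of a disjunctive sum is the nim-sum of the parts.
Combined value = 5 XOR 6 = 3.

3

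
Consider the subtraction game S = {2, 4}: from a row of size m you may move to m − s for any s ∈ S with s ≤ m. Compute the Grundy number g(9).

Build the Grundy sequence with g(k) = mex{g(k−s) : s ∈ {2, 4}, s ≤ k}:
k:     0  1  2  3  4  5  6  7  8  9
g(k):  0  0  1  1  2  2  0  0  1  1
So g(9) = 1.

1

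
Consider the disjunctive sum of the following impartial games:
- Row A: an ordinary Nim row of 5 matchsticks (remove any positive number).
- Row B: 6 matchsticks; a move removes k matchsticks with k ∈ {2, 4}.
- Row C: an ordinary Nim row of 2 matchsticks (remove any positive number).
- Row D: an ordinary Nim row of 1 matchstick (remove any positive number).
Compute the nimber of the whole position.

6

Row A is a plain Nim row of size 5, so its Grundy value is 5.
Build the Grundy sequence for row B with g(k) = mex{g(k−s) : s ∈ {2, 4}, s ≤ k}:
g(0) = mex{} = 0
g(1) = mex{} = 0
g(2) = mex{0} = 1
g(3) = mex{0} = 1
g(4) = mex{0,1} = 2
g(5) = mex{0,1} = 2
g(6) = mex{1,2} = 0
So g(6) = 0.
Row C is a plain Nim row of size 2, so its Grundy value is 2.
Row D is a plain Nim row of size 1, so its Grundy value is 1.
The value of a disjunctive sum is the nim-sum of the parts.
Combined value = 5 XOR 0 XOR 2 XOR 1 = 6.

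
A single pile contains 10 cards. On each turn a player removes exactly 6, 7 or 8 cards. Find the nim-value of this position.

Grundy values for subtraction set {6, 7, 8}:
g(0) = mex{} = 0
g(1) = mex{} = 0
g(2) = mex{} = 0
g(3) = mex{} = 0
g(4) = mex{} = 0
g(5) = mex{} = 0
g(6) = mex{0} = 1
g(7) = mex{0} = 1
g(8) = mex{0} = 1
g(9) = mex{0} = 1
g(10) = mex{0} = 1
So g(10) = 1.

1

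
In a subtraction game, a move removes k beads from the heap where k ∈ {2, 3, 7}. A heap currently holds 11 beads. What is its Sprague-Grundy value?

0

Grundy values for subtraction set {2, 3, 7}:
g(0) = mex{} = 0
g(1) = mex{} = 0
g(2) = mex{0} = 1
g(3) = mex{0} = 1
g(4) = mex{0,1} = 2
g(5) = mex{1} = 0
g(6) = mex{1,2} = 0
g(7) = mex{0,2} = 1
g(8) = mex{0} = 1
g(9) = mex{0,1} = 2
g(10) = mex{1} = 0
g(11) = mex{1,2} = 0
So g(11) = 0.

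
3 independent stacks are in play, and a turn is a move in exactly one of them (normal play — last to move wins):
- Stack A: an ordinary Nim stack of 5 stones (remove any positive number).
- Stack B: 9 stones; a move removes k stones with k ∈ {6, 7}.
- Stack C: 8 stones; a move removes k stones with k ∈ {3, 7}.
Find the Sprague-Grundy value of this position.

6

Stack A is a plain Nim stack of size 5, so its Grundy value is 5.
Build the Grundy sequence for stack B with g(k) = mex{g(k−s) : s ∈ {6, 7}, s ≤ k}:
g(0) = mex{} = 0
g(1) = mex{} = 0
g(2) = mex{} = 0
g(3) = mex{} = 0
g(4) = mex{} = 0
g(5) = mex{} = 0
g(6) = mex{0} = 1
g(7) = mex{0} = 1
g(8) = mex{0} = 1
g(9) = mex{0} = 1
So g(9) = 1.
Build the Grundy sequence for stack C with g(k) = mex{g(k−s) : s ∈ {3, 7}, s ≤ k}:
k:     0  1  2  3  4  5  6  7  8
g(k):  0  0  0  1  1  1  0  2  2
So g(8) = 2.
By the Sprague-Grundy theorem, the Grundy value of a sum of independent games is the XOR of the component values.
Combined value = 5 ⊕ 1 ⊕ 2 = 6.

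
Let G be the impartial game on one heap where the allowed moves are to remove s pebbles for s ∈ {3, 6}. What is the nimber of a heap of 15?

2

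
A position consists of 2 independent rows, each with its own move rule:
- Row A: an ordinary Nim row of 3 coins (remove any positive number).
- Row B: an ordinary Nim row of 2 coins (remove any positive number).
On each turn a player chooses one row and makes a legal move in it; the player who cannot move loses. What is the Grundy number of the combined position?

Row A is a plain Nim row of size 3, so its Grundy value is 3.
Row B is a plain Nim row of size 2, so its Grundy value is 2.
By the Sprague-Grundy theorem, the Grundy value of a sum of independent games is the XOR of the component values.
Combined value = 3 ⊕ 2 = 1.

1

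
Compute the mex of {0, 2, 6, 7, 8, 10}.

1

0 is in the set but 1 is not, so the mex is 1.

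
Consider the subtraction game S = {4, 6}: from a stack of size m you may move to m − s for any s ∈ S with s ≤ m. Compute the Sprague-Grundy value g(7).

1

Compute g(0), g(1), … for moves {4, 6}:
k:     0  1  2  3  4  5  6  7
g(k):  0  0  0  0  1  1  1  1
So g(7) = 1.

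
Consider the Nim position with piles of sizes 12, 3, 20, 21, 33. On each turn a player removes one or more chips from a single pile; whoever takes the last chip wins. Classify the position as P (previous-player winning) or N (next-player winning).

N-position

Compute the nim-sum pairwise:
12 ^ 3 = 15
15 ^ 20 = 27
27 ^ 21 = 14
14 ^ 33 = 47
The nim-sum is 47 ≠ 0, so this is an N-position: the player to move can win.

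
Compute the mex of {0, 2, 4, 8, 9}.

0 is in the set but 1 is not, so the mex is 1.

1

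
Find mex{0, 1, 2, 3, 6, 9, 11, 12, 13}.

4

The values 0, 1, 2, 3 are all present; 4 is the first non-negative integer missing from the set.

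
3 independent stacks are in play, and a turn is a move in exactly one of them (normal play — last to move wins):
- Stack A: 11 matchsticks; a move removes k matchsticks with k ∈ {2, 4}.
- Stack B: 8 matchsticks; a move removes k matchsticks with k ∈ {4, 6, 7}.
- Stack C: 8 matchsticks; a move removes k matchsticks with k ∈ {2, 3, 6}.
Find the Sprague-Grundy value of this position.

2

Build the Grundy sequence for stack A with g(k) = mex{g(k−s) : s ∈ {2, 4}, s ≤ k}:
k:     0  1  2  3  4  5  6  7  8  9 10 11
g(k):  0  0  1  1  2  2  0  0  1  1  2  2
So g(11) = 2.
Grundy values for stack B (subtraction set {4, 6, 7}):
k:     0  1  2  3  4  5  6  7  8
g(k):  0  0  0  0  1  1  1  1  2
So g(8) = 2.
For stack C, compute g(0), g(1), … with moves {2, 3, 6}:
g(0) = mex{} = 0
g(1) = mex{} = 0
g(2) = mex{0} = 1
g(3) = mex{0} = 1
g(4) = mex{0,1} = 2
g(5) = mex{1} = 0
g(6) = mex{0,1,2} = 3
g(7) = mex{0,2} = 1
g(8) = mex{0,1,3} = 2
So g(8) = 2.
By the Sprague-Grundy theorem, the Grundy value of a sum of independent games is the XOR of the component values.
Combined value = 2 XOR 2 XOR 2 = 2.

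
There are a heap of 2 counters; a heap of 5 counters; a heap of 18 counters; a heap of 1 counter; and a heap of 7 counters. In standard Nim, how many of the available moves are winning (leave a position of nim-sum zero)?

1

Nim-sum: 2 ^ 5 ^ 18 ^ 1 ^ 7 = 19.
The overall nim-sum is X = 19. A heap of size p has a winning move iff p XOR X < p (reduce it to p XOR X).
  2: 2 XOR 19 = 17 ≥ 2 — no move.
  5: 5 XOR 19 = 22 ≥ 5 — no move.
  18: 18 XOR 19 = 1 < 18 — winning move (to 1).
  1: 1 XOR 19 = 18 ≥ 1 — no move.
  7: 7 XOR 19 = 20 ≥ 7 — no move.
That gives 1 winning move.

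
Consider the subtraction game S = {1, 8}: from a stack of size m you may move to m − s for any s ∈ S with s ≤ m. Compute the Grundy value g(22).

0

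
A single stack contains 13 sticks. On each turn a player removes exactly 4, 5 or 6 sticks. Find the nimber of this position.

0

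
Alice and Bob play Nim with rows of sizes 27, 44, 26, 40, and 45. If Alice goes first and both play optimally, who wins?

Alice wins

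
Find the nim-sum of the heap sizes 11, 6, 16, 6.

Compute the nim-sum pairwise:
11 ^ 6 = 13
13 ^ 16 = 29
29 ^ 6 = 27

27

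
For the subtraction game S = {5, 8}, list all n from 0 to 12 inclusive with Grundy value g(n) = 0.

Compute g(0), g(1), … for moves {5, 8}:
g(0) = mex{} = 0
g(1) = mex{} = 0
g(2) = mex{} = 0
g(3) = mex{} = 0
g(4) = mex{} = 0
g(5) = mex{0} = 1
g(6) = mex{0} = 1
g(7) = mex{0} = 1
g(8) = mex{0} = 1
g(9) = mex{0} = 1
g(10) = mex{0,1} = 2
g(11) = mex{0,1} = 2
g(12) = mex{0,1} = 2
The P-positions (g = 0) in 0..12 are 0, 1, 2, 3, 4.

0, 1, 2, 3, 4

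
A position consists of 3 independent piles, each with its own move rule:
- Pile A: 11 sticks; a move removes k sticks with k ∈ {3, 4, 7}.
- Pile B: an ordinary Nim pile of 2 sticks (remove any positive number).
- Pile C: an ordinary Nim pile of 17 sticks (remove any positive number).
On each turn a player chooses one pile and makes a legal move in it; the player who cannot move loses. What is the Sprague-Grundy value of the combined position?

19

Build the Grundy sequence for pile A with g(k) = mex{g(k−s) : s ∈ {3, 4, 7}, s ≤ k}:
k:     0  1  2  3  4  5  6  7  8  9 10 11
g(k):  0  0  0  1  1  1  2  2  2  3  0  0
So g(11) = 0.
Pile B is a plain Nim pile of size 2, so its Grundy value is 2.
Pile C is a plain Nim pile of size 17, so its Grundy value is 17.
The value of a disjunctive sum is the nim-sum of the parts.
Combined value = 0 XOR 2 XOR 17 = 19.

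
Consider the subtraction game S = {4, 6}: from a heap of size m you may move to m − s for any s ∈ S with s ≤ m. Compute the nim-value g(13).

0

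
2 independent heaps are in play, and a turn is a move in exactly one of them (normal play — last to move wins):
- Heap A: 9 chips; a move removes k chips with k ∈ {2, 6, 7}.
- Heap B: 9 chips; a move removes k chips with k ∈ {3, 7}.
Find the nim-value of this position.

1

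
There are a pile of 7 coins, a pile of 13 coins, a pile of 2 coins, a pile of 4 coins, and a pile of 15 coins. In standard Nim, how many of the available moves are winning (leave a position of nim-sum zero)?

Compute the nim-sum pairwise:
7 XOR 13 = 10
10 XOR 2 = 8
8 XOR 4 = 12
12 XOR 15 = 3
The overall nim-sum is X = 3. A pile of size p has a winning move iff p XOR X < p (reduce it to p XOR X).
  7: 7 XOR 3 = 4 < 7 — winning move (to 4).
  13: 13 XOR 3 = 14 ≥ 13 — no move.
  2: 2 XOR 3 = 1 < 2 — winning move (to 1).
  4: 4 XOR 3 = 7 ≥ 4 — no move.
  15: 15 XOR 3 = 12 < 15 — winning move (to 12).
That gives 3 winning moves.

3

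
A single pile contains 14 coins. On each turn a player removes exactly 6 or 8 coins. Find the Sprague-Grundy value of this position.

0

Compute g(0), g(1), … for moves {6, 8}:
k:     0  1  2  3  4  5  6  7  8  9 10 11 12 13 14
g(k):  0  0  0  0  0  0  1  1  1  1  1  1  2  2  0
So g(14) = 0.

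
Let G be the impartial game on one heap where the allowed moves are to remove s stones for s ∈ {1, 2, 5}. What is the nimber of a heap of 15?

0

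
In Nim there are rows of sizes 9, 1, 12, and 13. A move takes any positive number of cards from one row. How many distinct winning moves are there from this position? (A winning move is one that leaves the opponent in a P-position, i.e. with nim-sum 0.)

Nim-sum: 9 ^ 1 ^ 12 ^ 13 = 9.
The overall nim-sum is X = 9. A row of size p has a winning move iff p XOR X < p (reduce it to p XOR X).
  9: 9 XOR 9 = 0 < 9 — winning move (to 0).
  1: 1 XOR 9 = 8 ≥ 1 — no move.
  12: 12 XOR 9 = 5 < 12 — winning move (to 5).
  13: 13 XOR 9 = 4 < 13 — winning move (to 4).
That gives 3 winning moves.

3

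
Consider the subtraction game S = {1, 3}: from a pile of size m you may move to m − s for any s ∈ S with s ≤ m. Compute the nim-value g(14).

Build the Grundy sequence with g(k) = mex{g(k−s) : s ∈ {1, 3}, s ≤ k}:
g(0) = mex{} = 0
g(1) = mex{0} = 1
g(2) = mex{1} = 0
g(3) = mex{0} = 1
g(4) = mex{1} = 0
g(5) = mex{0} = 1
g(6) = mex{1} = 0
g(7) = mex{0} = 1
g(8) = mex{1} = 0
g(9) = mex{0} = 1
g(10) = mex{1} = 0
g(11) = mex{0} = 1
g(12) = mex{1} = 0
g(13) = mex{0} = 1
g(14) = mex{1} = 0
So g(14) = 0.

0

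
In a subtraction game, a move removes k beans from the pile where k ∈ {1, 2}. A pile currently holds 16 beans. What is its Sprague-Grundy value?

1

Compute g(0), g(1), … for moves {1, 2}:
k:     0  1  2  3  4  5  6  7  8  9 10 11 12 13 14 15 16
g(k):  0  1  2  0  1  2  0  1  2  0  1  2  0  1  2  0  1
So g(16) = 1.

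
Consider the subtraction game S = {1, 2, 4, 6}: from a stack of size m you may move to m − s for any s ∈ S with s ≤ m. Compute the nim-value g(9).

Build the Grundy sequence with g(k) = mex{g(k−s) : s ∈ {1, 2, 4, 6}, s ≤ k}:
g(0) = mex{} = 0
g(1) = mex{0} = 1
g(2) = mex{0,1} = 2
g(3) = mex{1,2} = 0
g(4) = mex{0,2} = 1
g(5) = mex{0,1} = 2
g(6) = mex{0,1,2} = 3
g(7) = mex{0,1,2,3} = 4
g(8) = mex{1,2,3,4} = 0
g(9) = mex{0,2,4} = 1
So g(9) = 1.

1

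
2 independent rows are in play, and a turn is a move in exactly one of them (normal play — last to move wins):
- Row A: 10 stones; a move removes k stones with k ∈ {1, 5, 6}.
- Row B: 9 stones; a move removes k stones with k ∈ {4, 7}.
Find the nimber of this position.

Build the Grundy sequence for row A with g(k) = mex{g(k−s) : s ∈ {1, 5, 6}, s ≤ k}:
g(0) = mex{} = 0
g(1) = mex{0} = 1
g(2) = mex{1} = 0
g(3) = mex{0} = 1
g(4) = mex{1} = 0
g(5) = mex{0} = 1
g(6) = mex{0,1} = 2
g(7) = mex{0,1,2} = 3
g(8) = mex{0,1,3} = 2
g(9) = mex{0,1,2} = 3
g(10) = mex{0,1,3} = 2
So g(10) = 2.
For row B, compute g(0), g(1), … with moves {4, 7}:
k:     0  1  2  3  4  5  6  7  8  9
g(k):  0  0  0  0  1  1  1  1  2  2
So g(9) = 2.
By the Sprague-Grundy theorem, the Grundy value of a sum of independent games is the XOR of the component values.
Combined value = 2 XOR 2 = 0.

0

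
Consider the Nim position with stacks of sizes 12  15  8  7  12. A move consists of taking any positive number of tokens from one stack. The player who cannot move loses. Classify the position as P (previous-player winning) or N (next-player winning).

P-position

Nim-sum: 12 ⊕ 15 ⊕ 8 ⊕ 7 ⊕ 12 = 0.
The nim-sum is 0, so this is a P-position: the player to move is in a losing position under optimal play.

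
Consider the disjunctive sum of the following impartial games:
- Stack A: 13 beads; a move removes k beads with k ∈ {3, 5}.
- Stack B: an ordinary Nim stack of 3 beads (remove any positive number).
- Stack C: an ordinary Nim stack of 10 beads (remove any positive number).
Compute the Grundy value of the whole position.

Build the Grundy sequence for stack A with g(k) = mex{g(k−s) : s ∈ {3, 5}, s ≤ k}:
k:     0  1  2  3  4  5  6  7  8  9 10 11 12 13
g(k):  0  0  0  1  1  1  2  2  0  0  0  1  1  1
So g(13) = 1.
Stack B is a plain Nim stack of size 3, so its Grundy value is 3.
Stack C is a plain Nim stack of size 10, so its Grundy value is 10.
The value of a disjunctive sum is the nim-sum of the parts.
Combined value = 1 XOR 3 XOR 10 = 8.

8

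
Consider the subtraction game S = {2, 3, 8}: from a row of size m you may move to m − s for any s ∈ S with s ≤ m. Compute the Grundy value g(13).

Grundy values for subtraction set {2, 3, 8}:
k:     0  1  2  3  4  5  6  7  8  9 10 11 12 13
g(k):  0  0  1  1  2  0  0  1  1  2  0  0  1  1
So g(13) = 1.

1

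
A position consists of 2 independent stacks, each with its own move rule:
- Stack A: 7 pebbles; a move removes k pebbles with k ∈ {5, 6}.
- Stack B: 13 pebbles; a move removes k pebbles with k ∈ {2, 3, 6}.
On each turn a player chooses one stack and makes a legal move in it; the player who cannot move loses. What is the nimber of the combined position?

3

Grundy values for stack A (subtraction set {5, 6}):
g(0) = mex{} = 0
g(1) = mex{} = 0
g(2) = mex{} = 0
g(3) = mex{} = 0
g(4) = mex{} = 0
g(5) = mex{0} = 1
g(6) = mex{0} = 1
g(7) = mex{0} = 1
So g(7) = 1.
Grundy values for stack B (subtraction set {2, 3, 6}):
g(0) = mex{} = 0
g(1) = mex{} = 0
g(2) = mex{0} = 1
g(3) = mex{0} = 1
g(4) = mex{0,1} = 2
g(5) = mex{1} = 0
g(6) = mex{0,1,2} = 3
g(7) = mex{0,2} = 1
g(8) = mex{0,1,3} = 2
g(9) = mex{1,3} = 0
g(10) = mex{1,2} = 0
g(11) = mex{0,2} = 1
g(12) = mex{0,3} = 1
g(13) = mex{0,1} = 2
So g(13) = 2.
By the Sprague-Grundy theorem, the Grundy value of a sum of independent games is the XOR of the component values.
Combined value = 1 XOR 2 = 3.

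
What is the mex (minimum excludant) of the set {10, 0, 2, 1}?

3

The values 0, 1, 2 are all present; 3 is the first non-negative integer missing from the set.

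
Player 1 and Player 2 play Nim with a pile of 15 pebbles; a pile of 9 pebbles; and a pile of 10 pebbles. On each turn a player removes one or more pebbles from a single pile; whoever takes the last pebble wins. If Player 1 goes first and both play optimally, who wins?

Player 1 wins

Compute the nim-sum pairwise:
15 ⊕ 9 = 6
6 ⊕ 10 = 12
The nim-sum is 12 ≠ 0, so this is an N-position: the player to move can win; Player 1 has a winning move.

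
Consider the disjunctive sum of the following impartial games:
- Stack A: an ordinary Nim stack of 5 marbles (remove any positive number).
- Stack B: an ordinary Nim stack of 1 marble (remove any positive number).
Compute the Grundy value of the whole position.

Stack A is a plain Nim stack of size 5, so its Grundy value is 5.
Stack B is a plain Nim stack of size 1, so its Grundy value is 1.
By the Sprague-Grundy theorem, the Grundy value of a sum of independent games is the XOR of the component values.
Combined value = 5 ⊕ 1 = 4.

4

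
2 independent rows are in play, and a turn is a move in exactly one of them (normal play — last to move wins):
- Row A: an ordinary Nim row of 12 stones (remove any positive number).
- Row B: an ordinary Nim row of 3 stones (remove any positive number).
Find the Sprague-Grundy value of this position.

Row A is a plain Nim row of size 12, so its Grundy value is 12.
Row B is a plain Nim row of size 3, so its Grundy value is 3.
By the Sprague-Grundy theorem, the Grundy value of a sum of independent games is the XOR of the component values.
Combined value = 12 ⊕ 3 = 15.

15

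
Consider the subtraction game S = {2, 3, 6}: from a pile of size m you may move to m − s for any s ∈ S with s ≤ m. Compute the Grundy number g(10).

0

Build the Grundy sequence with g(k) = mex{g(k−s) : s ∈ {2, 3, 6}, s ≤ k}:
k:     0  1  2  3  4  5  6  7  8  9 10
g(k):  0  0  1  1  2  0  3  1  2  0  0
So g(10) = 0.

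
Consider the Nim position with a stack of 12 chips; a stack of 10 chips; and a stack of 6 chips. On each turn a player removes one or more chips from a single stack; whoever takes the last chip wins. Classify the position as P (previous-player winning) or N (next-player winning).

Compute the nim-sum pairwise:
12 ⊕ 10 = 6
6 ⊕ 6 = 0
The nim-sum is 0, so this is a P-position: the player to move is in a losing position under optimal play.

P-position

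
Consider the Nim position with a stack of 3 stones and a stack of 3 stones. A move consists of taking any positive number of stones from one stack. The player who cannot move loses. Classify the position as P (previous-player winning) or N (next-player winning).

Nim-sum: 3 ⊕ 3 = 0.
The nim-sum is 0, so this is a P-position: the player to move is in a losing position under optimal play.

P-position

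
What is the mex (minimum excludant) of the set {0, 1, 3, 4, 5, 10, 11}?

The values 0, 1 are all present; 2 is the first non-negative integer missing from the set.

2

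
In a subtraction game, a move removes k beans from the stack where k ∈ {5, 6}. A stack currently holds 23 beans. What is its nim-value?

Grundy values for subtraction set {5, 6}:
k:     0  1  2  3  4  5  6  7  8  9 10 11 12 13 14 15 16 17 18 19 20 21 22 23
g(k):  0  0  0  0  0  1  1  1  1  1  2  0  0  0  0  0  1  1  1  1  1  2  0  0
So g(23) = 0.

0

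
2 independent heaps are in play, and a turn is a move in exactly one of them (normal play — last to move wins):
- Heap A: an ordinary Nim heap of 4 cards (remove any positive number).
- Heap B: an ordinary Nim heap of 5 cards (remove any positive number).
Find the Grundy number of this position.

1

Heap A is a plain Nim heap of size 4, so its Grundy value is 4.
Heap B is a plain Nim heap of size 5, so its Grundy value is 5.
The value of a disjunctive sum is the nim-sum of the parts.
Combined value = 4 XOR 5 = 1.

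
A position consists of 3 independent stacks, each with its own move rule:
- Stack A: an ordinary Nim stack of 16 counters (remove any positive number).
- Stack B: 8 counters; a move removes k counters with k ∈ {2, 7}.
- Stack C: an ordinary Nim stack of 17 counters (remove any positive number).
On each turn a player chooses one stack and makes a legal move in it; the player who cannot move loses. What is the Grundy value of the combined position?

3

Stack A is a plain Nim stack of size 16, so its Grundy value is 16.
Grundy values for stack B (subtraction set {2, 7}):
g(0) = mex{} = 0
g(1) = mex{} = 0
g(2) = mex{0} = 1
g(3) = mex{0} = 1
g(4) = mex{1} = 0
g(5) = mex{1} = 0
g(6) = mex{0} = 1
g(7) = mex{0} = 1
g(8) = mex{0,1} = 2
So g(8) = 2.
Stack C is a plain Nim stack of size 17, so its Grundy value is 17.
The value of a disjunctive sum is the nim-sum of the parts.
Combined value = 16 ⊕ 2 ⊕ 17 = 3.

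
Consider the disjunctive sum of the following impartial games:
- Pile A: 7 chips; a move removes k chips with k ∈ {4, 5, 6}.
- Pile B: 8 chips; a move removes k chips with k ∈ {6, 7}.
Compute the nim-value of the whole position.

0

Build the Grundy sequence for pile A with g(k) = mex{g(k−s) : s ∈ {4, 5, 6}, s ≤ k}:
k:     0  1  2  3  4  5  6  7
g(k):  0  0  0  0  1  1  1  1
So g(7) = 1.
Build the Grundy sequence for pile B with g(k) = mex{g(k−s) : s ∈ {6, 7}, s ≤ k}:
k:     0  1  2  3  4  5  6  7  8
g(k):  0  0  0  0  0  0  1  1  1
So g(8) = 1.
By the Sprague-Grundy theorem, the Grundy value of a sum of independent games is the XOR of the component values.
Combined value = 1 ⊕ 1 = 0.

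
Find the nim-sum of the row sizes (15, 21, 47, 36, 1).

Compute the nim-sum pairwise:
15 ⊕ 21 = 26
26 ⊕ 47 = 53
53 ⊕ 36 = 17
17 ⊕ 1 = 16

16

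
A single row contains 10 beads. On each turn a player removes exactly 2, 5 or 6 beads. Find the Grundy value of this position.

1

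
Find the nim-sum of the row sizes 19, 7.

20

Compute the nim-sum pairwise:
19 ^ 7 = 20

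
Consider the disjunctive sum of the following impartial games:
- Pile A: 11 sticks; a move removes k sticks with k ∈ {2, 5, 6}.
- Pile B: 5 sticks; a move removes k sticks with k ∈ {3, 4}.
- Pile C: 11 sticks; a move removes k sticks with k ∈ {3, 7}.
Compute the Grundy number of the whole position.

Grundy values for pile A (subtraction set {2, 5, 6}):
k:     0  1  2  3  4  5  6  7  8  9 10 11
g(k):  0  0  1  1  0  2  1  3  0  2  1  0
So g(11) = 0.
Grundy values for pile B (subtraction set {3, 4}):
k:     0  1  2  3  4  5
g(k):  0  0  0  1  1  1
So g(5) = 1.
Grundy values for pile C (subtraction set {3, 7}):
g(0) = mex{} = 0
g(1) = mex{} = 0
g(2) = mex{} = 0
g(3) = mex{0} = 1
g(4) = mex{0} = 1
g(5) = mex{0} = 1
g(6) = mex{1} = 0
g(7) = mex{0,1} = 2
g(8) = mex{0,1} = 2
g(9) = mex{0} = 1
g(10) = mex{1,2} = 0
g(11) = mex{1,2} = 0
So g(11) = 0.
The value of a disjunctive sum is the nim-sum of the parts.
Combined value = 0 XOR 1 XOR 0 = 1.

1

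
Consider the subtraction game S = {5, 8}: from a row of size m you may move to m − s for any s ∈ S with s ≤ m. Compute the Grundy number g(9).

1

Compute g(0), g(1), … for moves {5, 8}:
g(0) = mex{} = 0
g(1) = mex{} = 0
g(2) = mex{} = 0
g(3) = mex{} = 0
g(4) = mex{} = 0
g(5) = mex{0} = 1
g(6) = mex{0} = 1
g(7) = mex{0} = 1
g(8) = mex{0} = 1
g(9) = mex{0} = 1
So g(9) = 1.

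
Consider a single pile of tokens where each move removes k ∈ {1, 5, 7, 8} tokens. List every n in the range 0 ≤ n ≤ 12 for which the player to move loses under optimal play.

Grundy values for subtraction set {1, 5, 7, 8}:
g(0) = mex{} = 0
g(1) = mex{0} = 1
g(2) = mex{1} = 0
g(3) = mex{0} = 1
g(4) = mex{1} = 0
g(5) = mex{0} = 1
g(6) = mex{1} = 0
g(7) = mex{0} = 1
g(8) = mex{0,1} = 2
g(9) = mex{0,1,2} = 3
g(10) = mex{0,1,3} = 2
g(11) = mex{0,1,2} = 3
g(12) = mex{0,1,3} = 2
The P-positions (g = 0) in 0..12 are 0, 2, 4, 6.

0, 2, 4, 6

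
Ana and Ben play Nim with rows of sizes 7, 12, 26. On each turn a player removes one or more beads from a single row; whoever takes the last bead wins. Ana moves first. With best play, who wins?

Ana wins

Compute the nim-sum pairwise:
7 ⊕ 12 = 11
11 ⊕ 26 = 17
The nim-sum is 17 ≠ 0, so this is an N-position: the player to move can win; Ana has a winning move.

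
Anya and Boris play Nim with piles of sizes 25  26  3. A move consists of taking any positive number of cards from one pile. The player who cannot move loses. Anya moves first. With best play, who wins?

Boris wins

Compute the nim-sum pairwise:
25 ⊕ 26 = 3
3 ⊕ 3 = 0
The nim-sum is 0, so this is a P-position: the player to move is in a losing position under optimal play; Anya is about to move from it and so loses — Boris wins.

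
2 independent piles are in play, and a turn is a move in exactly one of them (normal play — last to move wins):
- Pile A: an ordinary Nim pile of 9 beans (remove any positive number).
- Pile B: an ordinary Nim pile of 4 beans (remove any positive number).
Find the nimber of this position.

13

Pile A is a plain Nim pile of size 9, so its Grundy value is 9.
Pile B is a plain Nim pile of size 4, so its Grundy value is 4.
The value of a disjunctive sum is the nim-sum of the parts.
Combined value = 9 XOR 4 = 13.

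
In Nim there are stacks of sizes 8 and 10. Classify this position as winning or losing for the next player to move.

Nim-sum: 8 XOR 10 = 2.
The nim-sum is 2 ≠ 0, so this is an N-position: the player to move can win.

Winning position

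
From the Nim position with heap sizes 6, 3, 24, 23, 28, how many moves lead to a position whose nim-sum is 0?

Bitwise XOR of the heap sizes:
  00110  (6)
  00011  (3)
  11000  (24)
  10111  (23)
  11100  (28)
  -----
  10110  (22)
The overall nim-sum is X = 22. A heap of size p has a winning move iff p XOR X < p (reduce it to p XOR X).
  6: 6 XOR 22 = 16 ≥ 6 — no move.
  3: 3 XOR 22 = 21 ≥ 3 — no move.
  24: 24 XOR 22 = 14 < 24 — winning move (to 14).
  23: 23 XOR 22 = 1 < 23 — winning move (to 1).
  28: 28 XOR 22 = 10 < 28 — winning move (to 10).
That gives 3 winning moves.

3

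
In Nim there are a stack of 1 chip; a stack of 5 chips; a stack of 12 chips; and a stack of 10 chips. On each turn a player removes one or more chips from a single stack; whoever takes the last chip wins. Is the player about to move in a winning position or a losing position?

Winning position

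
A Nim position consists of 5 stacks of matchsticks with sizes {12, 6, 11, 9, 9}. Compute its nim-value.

1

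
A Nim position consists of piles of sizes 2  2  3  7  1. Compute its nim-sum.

5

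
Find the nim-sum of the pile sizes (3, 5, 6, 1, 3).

Compute the nim-sum pairwise:
3 XOR 5 = 6
6 XOR 6 = 0
0 XOR 1 = 1
1 XOR 3 = 2

2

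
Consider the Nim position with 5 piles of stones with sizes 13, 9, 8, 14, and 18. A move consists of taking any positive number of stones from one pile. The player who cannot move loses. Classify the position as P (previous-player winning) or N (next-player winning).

Nim-sum: 13 XOR 9 XOR 8 XOR 14 XOR 18 = 16.
The nim-sum is 16 ≠ 0, so this is an N-position: the player to move can win.

N-position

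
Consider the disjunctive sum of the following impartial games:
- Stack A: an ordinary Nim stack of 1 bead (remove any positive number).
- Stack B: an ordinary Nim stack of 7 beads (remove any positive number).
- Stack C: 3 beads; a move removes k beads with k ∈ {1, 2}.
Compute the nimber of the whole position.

6

Stack A is a plain Nim stack of size 1, so its Grundy value is 1.
Stack B is a plain Nim stack of size 7, so its Grundy value is 7.
Build the Grundy sequence for stack C with g(k) = mex{g(k−s) : s ∈ {1, 2}, s ≤ k}:
g(0) = mex{} = 0
g(1) = mex{0} = 1
g(2) = mex{0,1} = 2
g(3) = mex{1,2} = 0
So g(3) = 0.
By the Sprague-Grundy theorem, the Grundy value of a sum of independent games is the XOR of the component values.
Combined value = 1 XOR 7 XOR 0 = 6.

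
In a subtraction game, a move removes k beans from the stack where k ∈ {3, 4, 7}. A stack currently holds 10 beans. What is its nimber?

0

Compute g(0), g(1), … for moves {3, 4, 7}:
k:     0  1  2  3  4  5  6  7  8  9 10
g(k):  0  0  0  1  1  1  2  2  2  3  0
So g(10) = 0.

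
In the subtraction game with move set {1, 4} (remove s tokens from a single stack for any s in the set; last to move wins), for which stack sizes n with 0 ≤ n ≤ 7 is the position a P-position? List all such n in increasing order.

0, 2, 5, 7

Build the Grundy sequence with g(k) = mex{g(k−s) : s ∈ {1, 4}, s ≤ k}:
k:     0  1  2  3  4  5  6  7
g(k):  0  1  0  1  2  0  1  0
The P-positions (g = 0) in 0..7 are 0, 2, 5, 7.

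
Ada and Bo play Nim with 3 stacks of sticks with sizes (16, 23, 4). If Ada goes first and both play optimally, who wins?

Ada wins

Compute the nim-sum pairwise:
16 XOR 23 = 7
7 XOR 4 = 3
The nim-sum is 3 ≠ 0, so this is an N-position: the player to move can win; Ada has a winning move.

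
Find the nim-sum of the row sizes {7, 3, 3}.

In binary:
  111  (7)
  011  (3)
  011  (3)
  ---
  111  (7)

7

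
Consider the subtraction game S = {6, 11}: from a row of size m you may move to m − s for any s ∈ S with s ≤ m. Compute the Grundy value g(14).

2

Compute g(0), g(1), … for moves {6, 11}:
g(0) = mex{} = 0
g(1) = mex{} = 0
g(2) = mex{} = 0
g(3) = mex{} = 0
g(4) = mex{} = 0
g(5) = mex{} = 0
g(6) = mex{0} = 1
g(7) = mex{0} = 1
g(8) = mex{0} = 1
g(9) = mex{0} = 1
g(10) = mex{0} = 1
g(11) = mex{0} = 1
g(12) = mex{0,1} = 2
g(13) = mex{0,1} = 2
g(14) = mex{0,1} = 2
So g(14) = 2.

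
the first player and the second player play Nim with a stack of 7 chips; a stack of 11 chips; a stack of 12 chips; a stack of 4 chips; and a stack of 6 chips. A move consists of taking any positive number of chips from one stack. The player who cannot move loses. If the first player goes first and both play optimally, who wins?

the first player wins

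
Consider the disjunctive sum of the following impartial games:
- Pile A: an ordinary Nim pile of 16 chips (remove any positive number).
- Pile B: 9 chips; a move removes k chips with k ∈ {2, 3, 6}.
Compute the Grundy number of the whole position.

Pile A is a plain Nim pile of size 16, so its Grundy value is 16.
For pile B, compute g(0), g(1), … with moves {2, 3, 6}:
g(0) = mex{} = 0
g(1) = mex{} = 0
g(2) = mex{0} = 1
g(3) = mex{0} = 1
g(4) = mex{0,1} = 2
g(5) = mex{1} = 0
g(6) = mex{0,1,2} = 3
g(7) = mex{0,2} = 1
g(8) = mex{0,1,3} = 2
g(9) = mex{1,3} = 0
So g(9) = 0.
By the Sprague-Grundy theorem, the Grundy value of a sum of independent games is the XOR of the component values.
Combined value = 16 XOR 0 = 16.

16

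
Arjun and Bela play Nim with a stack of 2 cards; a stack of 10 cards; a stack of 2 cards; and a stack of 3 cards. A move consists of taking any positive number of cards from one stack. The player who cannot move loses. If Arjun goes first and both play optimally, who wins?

Arjun wins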